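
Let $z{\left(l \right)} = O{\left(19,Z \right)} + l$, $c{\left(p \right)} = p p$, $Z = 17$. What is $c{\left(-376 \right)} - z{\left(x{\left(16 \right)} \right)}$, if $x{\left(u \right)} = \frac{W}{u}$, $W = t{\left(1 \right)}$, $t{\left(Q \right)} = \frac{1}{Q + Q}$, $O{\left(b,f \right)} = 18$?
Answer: $\frac{4523455}{32} \approx 1.4136 \cdot 10^{5}$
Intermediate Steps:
$t{\left(Q \right)} = \frac{1}{2 Q}$
$W = \frac{1}{2}$ ($W = \frac{1}{2 \cdot 1} = \frac{1}{2} \cdot 1 = \frac{1}{2} \approx 0.5$)
$x{\left(u \right)} = \frac{1}{2 u}$
$c{\left(p \right)} = p^{2}$
$z{\left(l \right)} = 18 + l$
$c{\left(-376 \right)} - z{\left(x{\left(16 \right)} \right)} = \left(-376\right)^{2} - \left(18 + \frac{1}{2 \cdot 16}\right) = 141376 - \left(18 + \frac{1}{2} \cdot \frac{1}{16}\right) = 141376 - \left(18 + \frac{1}{32}\right) = 141376 - \frac{577}{32} = \frac{4523455}{32}$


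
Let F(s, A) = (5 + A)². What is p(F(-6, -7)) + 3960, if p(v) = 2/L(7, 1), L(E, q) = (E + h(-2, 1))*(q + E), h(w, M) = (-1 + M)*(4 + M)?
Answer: 110881/28 ≈ 3960.0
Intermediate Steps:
L(E, q) = E*(E + q) (L(E, q) = (E + (-4 + 1² + 3*1))*(q + E) = (E + (-4 + 1 + 3))*(E + q) = (E + 0)*(E + q) = E*(E + q))
p(v) = 1/28 (p(v) = 2/((7*(7 + 1))) = 2/((7*8)) = 2/56 = 2*(1/56) = 1/28)
p(F(-6, -7)) + 3960 = 1/28 + 3960 = 110881/28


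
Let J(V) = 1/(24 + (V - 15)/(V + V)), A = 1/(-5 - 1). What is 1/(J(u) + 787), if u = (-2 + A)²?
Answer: 7741/6092505 ≈ 0.0012706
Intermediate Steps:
A = -⅙ (A = 1/(-6) = -⅙ ≈ -0.16667)
u = 169/36 (u = (-2 - ⅙)² = (-13/6)² = 169/36 ≈ 4.6944)
J(V) = 1/(24 + (-15 + V)/(2*V)) (J(V) = 1/(24 + (-15 + V)/((2*V))) = 1/(24 + (-15 + V)*(1/(2*V))) = 1/(24 + (-15 + V)/(2*V)))
1/(J(u) + 787) = 1/(2*(169/36)/(-15 + 49*(169/36)) + 787) = 1/(2*(169/36)/(-15 + 8281/36) + 787) = 1/(2*(169/36)/(7741/36) + 787) = 1/(2*(169/36)*(36/7741) + 787) = 1/(338/7741 + 787) = 1/(6092505/7741) = 7741/6092505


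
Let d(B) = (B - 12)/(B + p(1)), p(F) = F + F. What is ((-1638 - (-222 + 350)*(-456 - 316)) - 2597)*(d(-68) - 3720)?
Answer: -3868993440/11 ≈ -3.5173e+8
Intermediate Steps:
p(F) = 2*F
d(B) = (-12 + B)/(2 + B) (d(B) = (B - 12)/(B + 2*1) = (-12 + B)/(B + 2) = (-12 + B)/(2 + B))
((-1638 - (-222 + 350)*(-456 - 316)) - 2597)*(d(-68) - 3720) = ((-1638 - (-222 + 350)*(-456 - 316)) - 2597)*((-12 - 68)/(2 - 68) - 3720) = ((-1638 - 128*(-772)) - 2597)*(-80/(-66) - 3720) = ((-1638 - 1*(-98816)) - 2597)*(-1/66*(-80) - 3720) = ((-1638 + 98816) - 2597)*(40/33 - 3720) = (97178 - 2597)*(-122720/33) = 94581*(-122720/33) = -3868993440/11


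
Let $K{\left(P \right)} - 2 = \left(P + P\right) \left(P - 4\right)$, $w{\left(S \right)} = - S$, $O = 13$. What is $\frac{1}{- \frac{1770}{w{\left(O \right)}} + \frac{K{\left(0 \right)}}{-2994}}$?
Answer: $\frac{19461}{2649677} \approx 0.0073447$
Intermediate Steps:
$K{\left(P \right)} = 2 + 2 P \left(-4 + P\right)$ ($K{\left(P \right)} = 2 + \left(P + P\right) \left(P - 4\right) = 2 + 2 P \left(-4 + P\right)$)
$\frac{1}{- \frac{1770}{w{\left(O \right)}} + \frac{K{\left(0 \right)}}{-2994}} = \frac{1}{- \frac{1770}{\left(-1\right) 13} + \frac{2 - 0 + 2 \cdot 0^{2}}{-2994}} = \frac{1}{- \frac{1770}{-13} + \left(2 + 0 + 2 \cdot 0\right) \left(- \frac{1}{2994}\right)} = \frac{1}{\left(-1770\right) \left(- \frac{1}{13}\right) + \left(2 + 0 + 0\right) \left(- \frac{1}{2994}\right)} = \frac{1}{\frac{1770}{13} + 2 \left(- \frac{1}{2994}\right)} = \frac{1}{\frac{1770}{13} - \frac{1}{1497}} = \frac{1}{\frac{2649677}{19461}} = \frac{19461}{2649677}$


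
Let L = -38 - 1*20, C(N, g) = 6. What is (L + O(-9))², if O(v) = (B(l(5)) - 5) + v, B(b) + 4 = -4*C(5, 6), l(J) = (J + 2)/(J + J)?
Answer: 10000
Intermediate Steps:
L = -58 (L = -38 - 20 = -58)
l(J) = (2 + J)/(2*J) (l(J) = (2 + J)/((2*J)) = (2 + J)*(1/(2*J)) = (2 + J)/(2*J))
B(b) = -28 (B(b) = -4 - 4*6 = -4 - 24 = -28)
O(v) = -33 + v (O(v) = (-28 - 5) + v = -33 + v)
(L + O(-9))² = (-58 + (-33 - 9))² = (-58 - 42)² = (-100)² = 10000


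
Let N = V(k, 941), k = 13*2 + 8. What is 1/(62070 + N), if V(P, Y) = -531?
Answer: 1/61539 ≈ 1.6250e-5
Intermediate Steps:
k = 34 (k = 26 + 8 = 34)
N = -531
1/(62070 + N) = 1/(62070 - 531) = 1/61539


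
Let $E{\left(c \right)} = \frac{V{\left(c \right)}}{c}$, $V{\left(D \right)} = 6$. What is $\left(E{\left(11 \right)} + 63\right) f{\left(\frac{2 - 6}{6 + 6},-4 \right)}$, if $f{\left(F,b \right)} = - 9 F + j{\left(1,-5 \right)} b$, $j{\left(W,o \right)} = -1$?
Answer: $\frac{4893}{11} \approx 444.82$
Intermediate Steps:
$E{\left(c \right)} = \frac{6}{c}$
$f{\left(F,b \right)} = - b - 9 F$ ($f{\left(F,b \right)} = - 9 F - b = - b - 9 F$)
$\left(E{\left(11 \right)} + 63\right) f{\left(\frac{2 - 6}{6 + 6},-4 \right)} = \left(\frac{6}{11} + 63\right) \left(\left(-1\right) \left(-4\right) - 9 \frac{2 - 6}{6 + 6}\right) = \left(6 \cdot \frac{1}{11} + 63\right) \left(4 - 9 \left(- \frac{4}{12}\right)\right) = \left(\frac{6}{11} + 63\right) \left(4 - 9 \left(\left(-4\right) \frac{1}{12}\right)\right) = \frac{699 \left(4 - -3\right)}{11} = \frac{699 \left(4 + 3\right)}{11} = \frac{699}{11} \cdot 7 = \frac{4893}{11}$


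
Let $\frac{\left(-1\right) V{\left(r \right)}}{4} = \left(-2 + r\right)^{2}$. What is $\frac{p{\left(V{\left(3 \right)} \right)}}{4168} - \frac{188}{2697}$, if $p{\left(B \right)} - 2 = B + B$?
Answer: $- \frac{399883}{5620548} \approx -0.071147$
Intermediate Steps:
$V{\left(r \right)} = - 4 \left(-2 + r\right)^{2}$
$p{\left(B \right)} = 2 + 2 B$ ($p{\left(B \right)} = 2 + \left(B + B\right) = 2 + 2 B$)
$\frac{p{\left(V{\left(3 \right)} \right)}}{4168} - \frac{188}{2697} = \frac{2 + 2 \left(- 4 \left(-2 + 3\right)^{2}\right)}{4168} - \frac{188}{2697} = \left(2 + 2 \left(- 4 \cdot 1^{2}\right)\right) \frac{1}{4168} - \frac{188}{2697} = \left(2 + 2 \left(\left(-4\right) 1\right)\right) \frac{1}{4168} - \frac{188}{2697} = \left(2 + 2 \left(-4\right)\right) \frac{1}{4168} - \frac{188}{2697} = \left(2 - 8\right) \frac{1}{4168} - \frac{188}{2697} = \left(-6\right) \frac{1}{4168} - \frac{188}{2697} = - \frac{3}{2084} - \frac{188}{2697} = - \frac{399883}{5620548}$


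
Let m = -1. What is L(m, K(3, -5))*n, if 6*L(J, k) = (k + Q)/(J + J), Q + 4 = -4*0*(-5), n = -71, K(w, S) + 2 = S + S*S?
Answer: 497/6 ≈ 82.833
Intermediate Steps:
K(w, S) = -2 + S + S² (K(w, S) = -2 + (S + S*S) = -2 + (S + S²) = -2 + S + S²)
Q = -4 (Q = -4 - 4*0*(-5) = -4 + 0*(-5) = -4 + 0 = -4)
L(J, k) = (-4 + k)/(12*J) (L(J, k) = ((k - 4)/(J + J))/6 = ((-4 + k)/((2*J)))/6 = ((-4 + k)*(1/(2*J)))/6 = ((-4 + k)/(2*J))/6 = (-4 + k)/(12*J))
L(m, K(3, -5))*n = ((1/12)*(-4 + (-2 - 5 + (-5)²))/(-1))*(-71) = ((1/12)*(-1)*(-4 + (-2 - 5 + 25)))*(-71) = ((1/12)*(-1)*(-4 + 18))*(-71) = ((1/12)*(-1)*14)*(-71) = -7/6*(-71) = 497/6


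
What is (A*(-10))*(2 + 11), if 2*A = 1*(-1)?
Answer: 65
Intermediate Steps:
A = -½ (A = (1*(-1))/2 = (½)*(-1) = -½ ≈ -0.50000)
(A*(-10))*(2 + 11) = (-½*(-10))*(2 + 11) = 5*13 = 65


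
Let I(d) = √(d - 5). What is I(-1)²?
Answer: -6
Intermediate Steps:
I(d) = √(-5 + d)
I(-1)² = (√(-5 - 1))² = (√(-6))² = (I*√6)² = -6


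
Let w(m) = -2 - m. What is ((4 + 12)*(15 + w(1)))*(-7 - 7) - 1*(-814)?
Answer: -1874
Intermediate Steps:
((4 + 12)*(15 + w(1)))*(-7 - 7) - 1*(-814) = ((4 + 12)*(15 + (-2 - 1*1)))*(-7 - 7) - 1*(-814) = (16*(15 + (-2 - 1)))*(-14) + 814 = (16*(15 - 3))*(-14) + 814 = (16*12)*(-14) + 814 = 192*(-14) + 814 = -2688 + 814 = -1874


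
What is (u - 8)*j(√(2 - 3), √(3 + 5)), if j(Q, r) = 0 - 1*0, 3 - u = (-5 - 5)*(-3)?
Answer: 0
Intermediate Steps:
u = -27 (u = 3 - (-5 - 5)*(-3) = 3 - (-10)*(-3) = 3 - 1*30 = 3 - 30 = -27)
j(Q, r) = 0 (j(Q, r) = 0 + 0 = 0)
(u - 8)*j(√(2 - 3), √(3 + 5)) = (-27 - 8)*0 = -35*0 = 0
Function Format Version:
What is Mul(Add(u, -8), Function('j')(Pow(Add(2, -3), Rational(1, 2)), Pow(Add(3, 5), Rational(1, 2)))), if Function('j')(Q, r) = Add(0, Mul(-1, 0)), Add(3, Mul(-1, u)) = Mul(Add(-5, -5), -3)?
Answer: 0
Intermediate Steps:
u = -27 (u = Add(3, Mul(-1, Mul(Add(-5, -5), -3))) = Add(3, Mul(-1, Mul(-10, -3))) = Add(3, Mul(-1, 30)) = Add(3, -30) = -27)
Function('j')(Q, r) = 0 (Function('j')(Q, r) = Add(0, 0) = 0)
Mul(Add(u, -8), Function('j')(Pow(Add(2, -3), Rational(1, 2)), Pow(Add(3, 5), Rational(1, 2)))) = Mul(Add(-27, -8), 0) = Mul(-35, 0) = 0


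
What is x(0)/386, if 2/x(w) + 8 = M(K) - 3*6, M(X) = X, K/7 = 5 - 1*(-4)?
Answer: 1/7141 ≈ 0.00014004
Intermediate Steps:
K = 63 (K = 7*(5 - 1*(-4)) = 7*(5 + 4) = 7*9 = 63)
x(w) = 2/37 (x(w) = 2/(-8 + (63 - 3*6)) = 2/(-8 + (63 - 18)) = 2/(-8 + 45) = 2/37)
x(0)/386 = (2/37)/386 = (2/37)*(1/386) = 1/7141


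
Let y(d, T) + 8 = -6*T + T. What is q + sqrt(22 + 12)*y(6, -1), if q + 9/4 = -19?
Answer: -85/4 - 3*sqrt(34) ≈ -38.743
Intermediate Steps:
q = -85/4 (q = -9/4 - 19 = -85/4 ≈ -21.250)
y(d, T) = -8 - 5*T (y(d, T) = -8 + (-6*T + T) = -8 - 5*T)
q + sqrt(22 + 12)*y(6, -1) = -85/4 + sqrt(22 + 12)*(-8 - 5*(-1)) = -85/4 + sqrt(34)*(-8 + 5) = -85/4 + sqrt(34)*(-3) = -85/4 - 3*sqrt(34)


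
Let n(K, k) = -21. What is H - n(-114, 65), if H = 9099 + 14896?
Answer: 24016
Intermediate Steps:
H = 23995
H - n(-114, 65) = 23995 - 1*(-21) = 23995 + 21 = 24016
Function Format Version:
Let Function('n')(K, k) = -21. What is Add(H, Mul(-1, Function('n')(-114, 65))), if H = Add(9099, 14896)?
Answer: 24016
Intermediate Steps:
H = 23995
Add(H, Mul(-1, Function('n')(-114, 65))) = Add(23995, Mul(-1, -21)) = Add(23995, 21) = 24016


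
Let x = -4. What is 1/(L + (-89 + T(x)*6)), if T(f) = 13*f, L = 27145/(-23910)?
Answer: -4782/1923011 ≈ -0.0024867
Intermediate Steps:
L = -5429/4782 (L = 27145*(-1/23910) = -5429/4782 ≈ -1.1353)
1/(L + (-89 + T(x)*6)) = 1/(-5429/4782 + (-89 + (13*(-4))*6)) = 1/(-5429/4782 + (-89 - 52*6)) = 1/(-5429/4782 + (-89 - 312)) = 1/(-5429/4782 - 401) = 1/(-1923011/4782) = -4782/1923011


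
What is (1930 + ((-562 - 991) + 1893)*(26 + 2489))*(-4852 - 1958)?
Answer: -5836374300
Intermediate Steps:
(1930 + ((-562 - 991) + 1893)*(26 + 2489))*(-4852 - 1958) = (1930 + (-1553 + 1893)*2515)*(-6810) = (1930 + 340*2515)*(-6810) = (1930 + 855100)*(-6810) = 857030*(-6810) = -5836374300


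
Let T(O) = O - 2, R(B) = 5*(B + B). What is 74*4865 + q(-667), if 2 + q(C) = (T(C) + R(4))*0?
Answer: 360008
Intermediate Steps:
R(B) = 10*B (R(B) = 5*(2*B) = 10*B)
T(O) = -2 + O
q(C) = -2 (q(C) = -2 + ((-2 + C) + 10*4)*0 = -2 + ((-2 + C) + 40)*0 = -2 + (38 + C)*0 = -2 + 0 = -2)
74*4865 + q(-667) = 74*4865 - 2 = 360010 - 2 = 360008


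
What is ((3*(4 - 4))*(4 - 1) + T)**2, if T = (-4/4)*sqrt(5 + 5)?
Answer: 10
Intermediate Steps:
T = -sqrt(10) (T = (-4*1/4)*sqrt(10) = -sqrt(10) ≈ -3.1623)
((3*(4 - 4))*(4 - 1) + T)**2 = ((3*(4 - 4))*(4 - 1) - sqrt(10))**2 = ((3*0)*3 - sqrt(10))**2 = (0*3 - sqrt(10))**2 = (0 - sqrt(10))**2 = (-sqrt(10))**2 = 10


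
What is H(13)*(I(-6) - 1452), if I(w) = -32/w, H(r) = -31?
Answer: 134540/3 ≈ 44847.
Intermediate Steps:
H(13)*(I(-6) - 1452) = -31*(-32/(-6) - 1452) = -31*(-32*(-⅙) - 1452) = -31*(16/3 - 1452) = -31*(-4340/3) = 134540/3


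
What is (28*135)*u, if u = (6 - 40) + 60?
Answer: 98280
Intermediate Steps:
u = 26 (u = -34 + 60 = 26)
(28*135)*u = (28*135)*26 = 3780*26 = 98280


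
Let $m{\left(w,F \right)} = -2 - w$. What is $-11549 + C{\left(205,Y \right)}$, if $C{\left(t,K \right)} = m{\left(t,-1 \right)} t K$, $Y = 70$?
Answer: $-2981999$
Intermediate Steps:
$C{\left(t,K \right)} = K t \left(-2 - t\right)$ ($C{\left(t,K \right)} = \left(-2 - t\right) t K = t \left(-2 - t\right) K = K t \left(-2 - t\right)$)
$-11549 + C{\left(205,Y \right)} = -11549 - 70 \cdot 205 \left(2 + 205\right) = -11549 - 70 \cdot 205 \cdot 207 = -11549 - 2970450 = -2981999$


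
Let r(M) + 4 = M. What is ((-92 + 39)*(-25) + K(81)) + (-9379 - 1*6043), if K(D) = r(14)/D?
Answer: -1141847/81 ≈ -14097.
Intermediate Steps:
r(M) = -4 + M
K(D) = 10/D (K(D) = (-4 + 14)/D = 10/D)
((-92 + 39)*(-25) + K(81)) + (-9379 - 1*6043) = ((-92 + 39)*(-25) + 10/81) + (-9379 - 1*6043) = (-53*(-25) + 10*(1/81)) + (-9379 - 6043) = (1325 + 10/81) - 15422 = 107335/81 - 15422 = -1141847/81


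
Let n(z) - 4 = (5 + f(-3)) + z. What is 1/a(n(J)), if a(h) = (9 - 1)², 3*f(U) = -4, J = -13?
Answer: 1/64 ≈ 0.015625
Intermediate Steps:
f(U) = -4/3 (f(U) = (⅓)*(-4) = -4/3)
n(z) = 23/3 + z (n(z) = 4 + ((5 - 4/3) + z) = 4 + (11/3 + z) = 23/3 + z)
a(h) = 64 (a(h) = 8² = 64)
1/a(n(J)) = 1/64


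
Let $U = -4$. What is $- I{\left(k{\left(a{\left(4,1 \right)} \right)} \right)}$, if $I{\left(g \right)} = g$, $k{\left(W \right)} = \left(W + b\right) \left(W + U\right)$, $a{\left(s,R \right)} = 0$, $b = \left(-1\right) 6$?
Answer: $-24$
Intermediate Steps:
$b = -6$
$k{\left(W \right)} = \left(-6 + W\right) \left(-4 + W\right)$ ($k{\left(W \right)} = \left(W - 6\right) \left(W - 4\right) = \left(-6 + W\right) \left(-4 + W\right)$)
$- I{\left(k{\left(a{\left(4,1 \right)} \right)} \right)} = - (24 + 0^{2} - 0) = - (24 + 0 + 0) = \left(-1\right) 24 = -24$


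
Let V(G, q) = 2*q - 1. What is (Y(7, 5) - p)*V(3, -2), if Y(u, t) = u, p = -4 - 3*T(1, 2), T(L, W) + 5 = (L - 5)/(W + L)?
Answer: 40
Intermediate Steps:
T(L, W) = -5 + (-5 + L)/(L + W) (T(L, W) = -5 + (L - 5)/(W + L) = -5 + (-5 + L)/(L + W))
V(G, q) = -1 + 2*q
p = 15 (p = -4 - 3*(-5 - 5*2 - 4*1)/(1 + 2) = -4 - 3*(-5 - 10 - 4)/3 = -4 - (-19) = -4 - 3*(-19/3) = -4 + 19 = 15)
(Y(7, 5) - p)*V(3, -2) = (7 - 1*15)*(-1 + 2*(-2)) = (7 - 15)*(-1 - 4) = -8*(-5) = 40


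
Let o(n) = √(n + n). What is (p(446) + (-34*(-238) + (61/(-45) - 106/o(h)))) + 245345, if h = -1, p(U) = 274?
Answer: 11416934/45 + 53*I*√2 ≈ 2.5371e+5 + 74.953*I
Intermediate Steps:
o(n) = √2*√n (o(n) = √(2*n) = √2*√n)
(p(446) + (-34*(-238) + (61/(-45) - 106/o(h)))) + 245345 = (274 + (-34*(-238) + (61/(-45) - 106*(-I*√2/2)))) + 245345 = (274 + (8092 + (61*(-1/45) - 106*(-I*√2/2)))) + 245345 = (274 + (8092 + (-61/45 - 106*(-I*√2/2)))) + 245345 = (274 + (8092 + (-61/45 - (-53)*I*√2))) + 245345 = (274 + (8092 + (-61/45 + 53*I*√2))) + 245345 = (274 + (364079/45 + 53*I*√2)) + 245345 = (376409/45 + 53*I*√2) + 245345 = 11416934/45 + 53*I*√2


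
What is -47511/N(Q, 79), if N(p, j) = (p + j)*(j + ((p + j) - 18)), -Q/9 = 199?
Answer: -47511/2826512 ≈ -0.016809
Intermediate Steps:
Q = -1791 (Q = -9*199 = -1791)
N(p, j) = (j + p)*(-18 + p + 2*j) (N(p, j) = (j + p)*(j + ((j + p) - 18)) = (j + p)*(j + (-18 + j + p)) = (j + p)*(-18 + p + 2*j))
-47511/N(Q, 79) = -47511/((-1791)**2 - 18*79 - 18*(-1791) + 2*79**2 + 3*79*(-1791)) = -47511/(3207681 - 1422 + 32238 + 2*6241 - 424467) = -47511/(3207681 - 1422 + 32238 + 12482 - 424467) = -47511/2826512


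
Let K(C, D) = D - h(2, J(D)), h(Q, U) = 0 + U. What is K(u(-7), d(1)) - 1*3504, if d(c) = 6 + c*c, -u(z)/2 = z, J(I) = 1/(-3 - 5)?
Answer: -27975/8 ≈ -3496.9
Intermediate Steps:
J(I) = -⅛ (J(I) = 1/(-8) = -⅛)
u(z) = -2*z
d(c) = 6 + c²
h(Q, U) = U
K(C, D) = ⅛ + D (K(C, D) = D - 1*(-⅛) = D + ⅛ = ⅛ + D)
K(u(-7), d(1)) - 1*3504 = (⅛ + (6 + 1²)) - 1*3504 = (⅛ + (6 + 1)) - 3504 = (⅛ + 7) - 3504 = 57/8 - 3504 = -27975/8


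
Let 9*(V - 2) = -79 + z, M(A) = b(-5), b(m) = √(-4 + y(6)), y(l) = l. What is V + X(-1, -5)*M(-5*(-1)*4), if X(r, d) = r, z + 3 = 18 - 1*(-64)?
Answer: 2 - √2 ≈ 0.58579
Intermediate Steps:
z = 79 (z = -3 + (18 - 1*(-64)) = -3 + (18 + 64) = -3 + 82 = 79)
b(m) = √2 (b(m) = √(-4 + 6) = √2)
M(A) = √2
V = 2 (V = 2 + (-79 + 79)/9 = 2 + (⅑)*0 = 2 + 0 = 2)
V + X(-1, -5)*M(-5*(-1)*4) = 2 - √2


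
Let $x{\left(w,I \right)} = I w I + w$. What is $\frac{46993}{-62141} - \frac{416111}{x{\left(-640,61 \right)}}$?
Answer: $- \frac{86083531789}{148024833280} \approx -0.58155$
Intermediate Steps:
$x{\left(w,I \right)} = w + w I^{2}$ ($x{\left(w,I \right)} = w I^{2} + w = w + w I^{2}$)
$\frac{46993}{-62141} - \frac{416111}{x{\left(-640,61 \right)}} = \frac{46993}{-62141} - \frac{416111}{\left(-640\right) \left(1 + 61^{2}\right)} = 46993 \left(- \frac{1}{62141}\right) - \frac{416111}{\left(-640\right) \left(1 + 3721\right)} = - \frac{46993}{62141} - \frac{416111}{\left(-640\right) 3722} = - \frac{46993}{62141} - \frac{416111}{-2382080} = - \frac{46993}{62141} - - \frac{416111}{2382080} = - \frac{46993}{62141} + \frac{416111}{2382080} = - \frac{86083531789}{148024833280}$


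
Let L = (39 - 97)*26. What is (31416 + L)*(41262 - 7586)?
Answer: 1007181808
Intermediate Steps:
L = -1508 (L = -58*26 = -1508)
(31416 + L)*(41262 - 7586) = (31416 - 1508)*(41262 - 7586) = 29908*33676 = 1007181808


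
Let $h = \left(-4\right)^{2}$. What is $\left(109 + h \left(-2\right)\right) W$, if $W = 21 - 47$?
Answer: $-2002$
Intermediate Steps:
$W = -26$ ($W = 21 - 47 = -26$)
$h = 16$
$\left(109 + h \left(-2\right)\right) W = \left(109 + 16 \left(-2\right)\right) \left(-26\right) = \left(109 - 32\right) \left(-26\right) = 77 \left(-26\right) = -2002$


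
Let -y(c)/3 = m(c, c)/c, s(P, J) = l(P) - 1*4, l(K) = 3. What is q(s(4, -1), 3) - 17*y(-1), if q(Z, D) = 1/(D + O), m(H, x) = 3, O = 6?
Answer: -1376/9 ≈ -152.89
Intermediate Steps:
s(P, J) = -1 (s(P, J) = 3 - 1*4 = 3 - 4 = -1)
q(Z, D) = 1/(6 + D) (q(Z, D) = 1/(D + 6) = 1/(6 + D))
y(c) = -9/c
q(s(4, -1), 3) - 17*y(-1) = 1/(6 + 3) - (-153)/(-1) = 1/9 - (-153)*(-1) = 1/9 - 17*9 = 1/9 - 153 = -1376/9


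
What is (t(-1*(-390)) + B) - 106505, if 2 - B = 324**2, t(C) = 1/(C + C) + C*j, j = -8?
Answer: -167387219/780 ≈ -2.1460e+5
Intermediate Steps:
t(C) = 1/(2*C) - 8*C (t(C) = 1/(C + C) + C*(-8) = 1/(2*C) - 8*C)
B = -104974 (B = 2 - 1*324**2 = 2 - 1*104976 = 2 - 104976 = -104974)
(t(-1*(-390)) + B) - 106505 = ((1/(2*((-1*(-390)))) - (-8)*(-390)) - 104974) - 106505 = (((1/2)/390 - 8*390) - 104974) - 106505 = (((1/2)*(1/390) - 3120) - 104974) - 106505 = ((1/780 - 3120) - 104974) - 106505 = (-2433599/780 - 104974) - 106505 = -84313319/780 - 106505 = -167387219/780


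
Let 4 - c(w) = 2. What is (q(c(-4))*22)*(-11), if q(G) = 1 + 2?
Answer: -726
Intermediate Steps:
c(w) = 2 (c(w) = 4 - 1*2 = 4 - 2 = 2)
q(G) = 3
(q(c(-4))*22)*(-11) = (3*22)*(-11) = 66*(-11) = -726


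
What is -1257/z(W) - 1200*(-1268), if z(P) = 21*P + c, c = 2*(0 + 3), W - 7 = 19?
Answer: 279973981/184 ≈ 1.5216e+6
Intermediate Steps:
W = 26 (W = 7 + 19 = 26)
c = 6 (c = 2*3 = 6)
z(P) = 6 + 21*P (z(P) = 21*P + 6 = 6 + 21*P)
-1257/z(W) - 1200*(-1268) = -1257/(6 + 21*26) - 1200*(-1268) = -1257/(6 + 546) + 1521600 = -1257/552 + 1521600 = -1257*1/552 + 1521600 = -419/184 + 1521600 = 279973981/184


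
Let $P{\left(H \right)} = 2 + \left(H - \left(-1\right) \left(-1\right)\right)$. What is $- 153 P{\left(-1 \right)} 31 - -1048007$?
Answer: $1048007$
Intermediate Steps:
$P{\left(H \right)} = 1 + H$ ($P{\left(H \right)} = 2 + \left(H - 1\right) = 2 + \left(-1 + H\right) = 1 + H$)
$- 153 P{\left(-1 \right)} 31 - -1048007 = - 153 \left(1 - 1\right) 31 - -1048007 = \left(-153\right) 0 \cdot 31 + 1048007 = 0 \cdot 31 + 1048007 = 0 + 1048007 = 1048007$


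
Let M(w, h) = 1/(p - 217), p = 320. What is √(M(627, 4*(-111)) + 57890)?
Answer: 3*√68239457/103 ≈ 240.60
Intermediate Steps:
M(w, h) = 1/103 (M(w, h) = 1/(320 - 217) = 1/103)
√(M(627, 4*(-111)) + 57890) = √(1/103 + 57890) = √(5962671/103) = 3*√68239457/103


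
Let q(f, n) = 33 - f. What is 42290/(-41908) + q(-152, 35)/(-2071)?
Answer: -47667785/43395734 ≈ -1.0984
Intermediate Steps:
42290/(-41908) + q(-152, 35)/(-2071) = 42290/(-41908) + (33 - 1*(-152))/(-2071) = 42290*(-1/41908) + (33 + 152)*(-1/2071) = -21145/20954 + 185*(-1/2071) = -21145/20954 - 185/2071 = -47667785/43395734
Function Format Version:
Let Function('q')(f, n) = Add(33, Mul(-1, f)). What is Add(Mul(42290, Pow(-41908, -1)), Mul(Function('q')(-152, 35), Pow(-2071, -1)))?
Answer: Rational(-47667785, 43395734) ≈ -1.0984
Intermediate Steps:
Add(Mul(42290, Pow(-41908, -1)), Mul(Function('q')(-152, 35), Pow(-2071, -1))) = Add(Mul(42290, Pow(-41908, -1)), Mul(Add(33, Mul(-1, -152)), Pow(-2071, -1))) = Add(Mul(42290, Rational(-1, 41908)), Mul(Add(33, 152), Rational(-1, 2071))) = Add(Rational(-21145, 20954), Mul(185, Rational(-1, 2071))) = Add(Rational(-21145, 20954), Rational(-185, 2071)) = Rational(-47667785, 43395734)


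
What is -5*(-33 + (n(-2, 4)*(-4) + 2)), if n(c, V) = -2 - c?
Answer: 155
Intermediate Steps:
-5*(-33 + (n(-2, 4)*(-4) + 2)) = -5*(-33 + ((-2 - 1*(-2))*(-4) + 2)) = -5*(-33 + ((-2 + 2)*(-4) + 2)) = -5*(-33 + (0*(-4) + 2)) = -5*(-33 + (0 + 2)) = -5*(-33 + 2) = -5*(-31) = 155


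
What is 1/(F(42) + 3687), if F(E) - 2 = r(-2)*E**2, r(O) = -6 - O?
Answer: -1/3367 ≈ -0.00029700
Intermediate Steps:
F(E) = 2 - 4*E**2 (F(E) = 2 + (-6 - 1*(-2))*E**2 = 2 + (-6 + 2)*E**2 = 2 - 4*E**2)
1/(F(42) + 3687) = 1/((2 - 4*42**2) + 3687) = 1/((2 - 4*1764) + 3687) = 1/((2 - 7056) + 3687) = 1/(-7054 + 3687) = 1/(-3367) = -1/3367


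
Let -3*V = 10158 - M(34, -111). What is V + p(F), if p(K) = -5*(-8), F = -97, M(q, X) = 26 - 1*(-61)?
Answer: -3317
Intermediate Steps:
M(q, X) = 87 (M(q, X) = 26 + 61 = 87)
p(K) = 40
V = -3357 (V = -(10158 - 1*87)/3 = -(10158 - 87)/3 = -⅓*10071 = -3357)
V + p(F) = -3357 + 40 = -3317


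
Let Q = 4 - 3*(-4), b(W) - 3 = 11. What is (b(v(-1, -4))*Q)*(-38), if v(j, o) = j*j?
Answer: -8512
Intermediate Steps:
v(j, o) = j²
b(W) = 14 (b(W) = 3 + 11 = 14)
Q = 16 (Q = 4 + 12 = 16)
(b(v(-1, -4))*Q)*(-38) = (14*16)*(-38) = 224*(-38) = -8512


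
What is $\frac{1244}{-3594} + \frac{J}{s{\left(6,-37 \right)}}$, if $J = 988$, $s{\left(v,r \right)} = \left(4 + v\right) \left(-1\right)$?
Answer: $- \frac{890828}{8985} \approx -99.146$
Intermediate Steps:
$s{\left(v,r \right)} = -4 - v$
$\frac{1244}{-3594} + \frac{J}{s{\left(6,-37 \right)}} = \frac{1244}{-3594} + \frac{988}{-4 - 6} = 1244 \left(- \frac{1}{3594}\right) + \frac{988}{-4 - 6} = - \frac{622}{1797} + \frac{988}{-10} = - \frac{622}{1797} + 988 \left(- \frac{1}{10}\right) = - \frac{622}{1797} - \frac{494}{5} = - \frac{890828}{8985}$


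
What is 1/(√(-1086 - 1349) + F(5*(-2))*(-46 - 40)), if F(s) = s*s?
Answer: -1720/14792487 - I*√2435/73962435 ≈ -0.00011628 - 6.6717e-7*I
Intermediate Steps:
F(s) = s²
1/(√(-1086 - 1349) + F(5*(-2))*(-46 - 40)) = 1/(√(-1086 - 1349) + (5*(-2))²*(-46 - 40)) = 1/(√(-2435) + (-10)²*(-86)) = 1/(I*√2435 + 100*(-86)) = 1/(I*√2435 - 8600) = 1/(-8600 + I*√2435)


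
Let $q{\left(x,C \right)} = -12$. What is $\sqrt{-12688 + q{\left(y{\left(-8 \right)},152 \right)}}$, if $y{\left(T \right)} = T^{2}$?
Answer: $10 i \sqrt{127} \approx 112.69 i$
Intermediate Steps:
$\sqrt{-12688 + q{\left(y{\left(-8 \right)},152 \right)}} = \sqrt{-12688 - 12} = \sqrt{-12700} = 10 i \sqrt{127}$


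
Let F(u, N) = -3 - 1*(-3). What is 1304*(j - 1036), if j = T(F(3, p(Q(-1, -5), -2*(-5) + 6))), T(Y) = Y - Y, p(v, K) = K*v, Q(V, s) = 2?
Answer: -1350944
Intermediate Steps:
F(u, N) = 0 (F(u, N) = -3 + 3 = 0)
T(Y) = 0
j = 0
1304*(j - 1036) = 1304*(0 - 1036) = 1304*(-1036) = -1350944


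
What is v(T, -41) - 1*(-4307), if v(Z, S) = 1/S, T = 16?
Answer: 176586/41 ≈ 4307.0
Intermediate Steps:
v(T, -41) - 1*(-4307) = 1/(-41) - 1*(-4307) = -1/41 + 4307 = 176586/41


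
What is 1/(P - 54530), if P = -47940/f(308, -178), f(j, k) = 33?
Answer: -11/615810 ≈ -1.7863e-5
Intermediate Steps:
P = -15980/11 (P = -47940/33 = -47940*1/33 = -15980/11 ≈ -1452.7)
1/(P - 54530) = 1/(-15980/11 - 54530) = 1/(-615810/11) = -11/615810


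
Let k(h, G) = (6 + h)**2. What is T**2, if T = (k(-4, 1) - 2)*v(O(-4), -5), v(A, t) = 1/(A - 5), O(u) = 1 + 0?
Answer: 1/4 ≈ 0.25000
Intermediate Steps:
O(u) = 1
v(A, t) = 1/(-5 + A)
T = -1/2 (T = ((6 - 4)**2 - 2)/(-5 + 1) = (2**2 - 2)/(-4) = (4 - 2)*(-1/4) = 2*(-1/4) = -1/2 ≈ -0.50000)
T**2 = (-1/2)**2 = 1/4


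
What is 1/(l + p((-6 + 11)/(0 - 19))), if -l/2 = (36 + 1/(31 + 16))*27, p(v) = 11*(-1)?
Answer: -47/91939 ≈ -0.00051121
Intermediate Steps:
p(v) = -11
l = -91422/47 (l = -2*(36 + 1/(31 + 16))*27 = -2*(36 + 1/47)*27 = -3386*27/47 = -2*45711/47 = -91422/47 ≈ -1945.1)
1/(l + p((-6 + 11)/(0 - 19))) = 1/(-91422/47 - 11) = 1/(-91939/47) = -47/91939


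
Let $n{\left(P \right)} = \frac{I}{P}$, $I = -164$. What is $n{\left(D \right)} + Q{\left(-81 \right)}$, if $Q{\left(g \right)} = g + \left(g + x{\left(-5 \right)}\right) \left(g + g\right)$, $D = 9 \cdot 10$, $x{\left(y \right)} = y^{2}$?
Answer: $\frac{404513}{45} \approx 8989.2$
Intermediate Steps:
$D = 90$
$n{\left(P \right)} = - \frac{164}{P}$
$Q{\left(g \right)} = g + 2 g \left(25 + g\right)$ ($Q{\left(g \right)} = g + \left(g + \left(-5\right)^{2}\right) \left(g + g\right) = g + \left(g + 25\right) 2 g = g + \left(25 + g\right) 2 g = g + 2 g \left(25 + g\right)$)
$n{\left(D \right)} + Q{\left(-81 \right)} = - \frac{164}{90} - 81 \left(51 + 2 \left(-81\right)\right) = \left(-164\right) \frac{1}{90} - 81 \left(51 - 162\right) = - \frac{82}{45} - -8991 = - \frac{82}{45} + 8991 = \frac{404513}{45}$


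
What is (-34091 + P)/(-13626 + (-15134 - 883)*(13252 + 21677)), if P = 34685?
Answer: -66/62163491 ≈ -1.0617e-6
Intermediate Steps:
(-34091 + P)/(-13626 + (-15134 - 883)*(13252 + 21677)) = (-34091 + 34685)/(-13626 + (-15134 - 883)*(13252 + 21677)) = 594/(-13626 - 16017*34929) = 594/(-13626 - 559457793) = 594/(-559471419) = 594*(-1/559471419) = -66/62163491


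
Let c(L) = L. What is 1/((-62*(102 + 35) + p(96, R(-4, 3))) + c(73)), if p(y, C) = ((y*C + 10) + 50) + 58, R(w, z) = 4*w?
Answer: -1/9839 ≈ -0.00010164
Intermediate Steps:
p(y, C) = 118 + C*y (p(y, C) = ((C*y + 10) + 50) + 58 = ((10 + C*y) + 50) + 58 = (60 + C*y) + 58 = 118 + C*y)
1/((-62*(102 + 35) + p(96, R(-4, 3))) + c(73)) = 1/((-62*(102 + 35) + (118 + (4*(-4))*96)) + 73) = 1/((-62*137 + (118 - 16*96)) + 73) = 1/((-8494 + (118 - 1536)) + 73) = 1/((-8494 - 1418) + 73) = 1/(-9912 + 73) = 1/(-9839) = -1/9839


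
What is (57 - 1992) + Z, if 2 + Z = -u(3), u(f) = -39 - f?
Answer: -1895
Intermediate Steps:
Z = 40 (Z = -2 - (-39 - 1*3) = -2 - (-39 - 3) = -2 - 1*(-42) = -2 + 42 = 40)
(57 - 1992) + Z = (57 - 1992) + 40 = -1935 + 40 = -1895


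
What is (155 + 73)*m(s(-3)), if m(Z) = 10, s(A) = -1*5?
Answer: 2280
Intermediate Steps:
s(A) = -5
(155 + 73)*m(s(-3)) = (155 + 73)*10 = 228*10 = 2280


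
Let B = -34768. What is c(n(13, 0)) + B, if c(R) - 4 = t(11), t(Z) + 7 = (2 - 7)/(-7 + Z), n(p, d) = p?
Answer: -139089/4 ≈ -34772.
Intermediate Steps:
t(Z) = -7 - 5/(-7 + Z) (t(Z) = -7 + (2 - 7)/(-7 + Z) = -7 - 5/(-7 + Z))
c(R) = -17/4 (c(R) = 4 + (44 - 7*11)/(-7 + 11) = 4 + (44 - 77)/4 = 4 + (¼)*(-33) = 4 - 33/4 = -17/4)
c(n(13, 0)) + B = -17/4 - 34768 = -139089/4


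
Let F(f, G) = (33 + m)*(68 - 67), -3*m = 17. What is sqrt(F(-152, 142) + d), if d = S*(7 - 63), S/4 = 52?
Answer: I*sqrt(104586)/3 ≈ 107.8*I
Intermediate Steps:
m = -17/3 (m = -1/3*17 = -17/3 ≈ -5.6667)
S = 208 (S = 4*52 = 208)
F(f, G) = 82/3 (F(f, G) = (33 - 17/3)*(68 - 67) = (82/3)*1 = 82/3)
d = -11648 (d = 208*(7 - 63) = 208*(-56) = -11648)
sqrt(F(-152, 142) + d) = sqrt(82/3 - 11648) = sqrt(-34862/3) = I*sqrt(104586)/3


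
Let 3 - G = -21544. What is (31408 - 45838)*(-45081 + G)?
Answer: 339595620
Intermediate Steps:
G = 21547 (G = 3 - 1*(-21544) = 3 + 21544 = 21547)
(31408 - 45838)*(-45081 + G) = (31408 - 45838)*(-45081 + 21547) = -14430*(-23534) = 339595620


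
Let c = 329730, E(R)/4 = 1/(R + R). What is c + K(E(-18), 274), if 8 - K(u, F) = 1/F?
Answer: 90348211/274 ≈ 3.2974e+5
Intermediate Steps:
E(R) = 2/R (E(R) = 4/(R + R) = 4/((2*R)) = 4*(1/(2*R)) = 2/R)
K(u, F) = 8 - 1/F
c + K(E(-18), 274) = 329730 + (8 - 1/274) = 329730 + 2191/274 = 90348211/274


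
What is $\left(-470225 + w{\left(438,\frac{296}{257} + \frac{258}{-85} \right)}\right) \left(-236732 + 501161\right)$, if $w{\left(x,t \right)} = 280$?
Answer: $-124267086405$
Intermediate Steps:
$\left(-470225 + w{\left(438,\frac{296}{257} + \frac{258}{-85} \right)}\right) \left(-236732 + 501161\right) = \left(-470225 + 280\right) \left(-236732 + 501161\right) = \left(-469945\right) 264429 = -124267086405$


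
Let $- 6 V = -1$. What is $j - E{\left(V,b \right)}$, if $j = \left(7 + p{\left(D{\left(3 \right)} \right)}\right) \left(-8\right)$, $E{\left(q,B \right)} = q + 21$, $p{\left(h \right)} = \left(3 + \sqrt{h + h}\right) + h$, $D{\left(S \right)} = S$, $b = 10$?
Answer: $- \frac{751}{6} - 8 \sqrt{6} \approx -144.76$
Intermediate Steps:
$V = \frac{1}{6}$ ($V = \left(- \frac{1}{6}\right) \left(-1\right) = \frac{1}{6} \approx 0.16667$)
$p{\left(h \right)} = 3 + h + \sqrt{2} \sqrt{h}$ ($p{\left(h \right)} = \left(3 + \sqrt{2 h}\right) + h = \left(3 + \sqrt{2} \sqrt{h}\right) + h = 3 + h + \sqrt{2} \sqrt{h}$)
$E{\left(q,B \right)} = 21 + q$
$j = -104 - 8 \sqrt{6}$ ($j = \left(7 + \left(3 + 3 + \sqrt{2} \sqrt{3}\right)\right) \left(-8\right) = \left(7 + \left(3 + 3 + \sqrt{6}\right)\right) \left(-8\right) = \left(7 + \left(6 + \sqrt{6}\right)\right) \left(-8\right) = \left(13 + \sqrt{6}\right) \left(-8\right) = -104 - 8 \sqrt{6} \approx -123.6$)
$j - E{\left(V,b \right)} = \left(-104 - 8 \sqrt{6}\right) - \left(21 + \frac{1}{6}\right) = \left(-104 - 8 \sqrt{6}\right) - \frac{127}{6} = - \frac{751}{6} - 8 \sqrt{6}$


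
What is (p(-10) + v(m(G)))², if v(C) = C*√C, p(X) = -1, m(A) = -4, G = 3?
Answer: -63 + 16*I ≈ -63.0 + 16.0*I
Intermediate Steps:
v(C) = C^(3/2)
(p(-10) + v(m(G)))² = (-1 + (-4)^(3/2))² = (-1 - 8*I)²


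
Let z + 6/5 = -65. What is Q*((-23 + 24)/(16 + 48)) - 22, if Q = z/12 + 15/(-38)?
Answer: -1611859/72960 ≈ -22.092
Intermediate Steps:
z = -331/5 (z = -6/5 - 65 = -331/5 ≈ -66.200)
Q = -6739/1140 (Q = -331/5/12 + 15/(-38) = -331/5*1/12 + 15*(-1/38) = -331/60 - 15/38 = -6739/1140 ≈ -5.9114)
Q*((-23 + 24)/(16 + 48)) - 22 = -6739*(-23 + 24)/(1140*(16 + 48)) - 22 = -6739/(1140*64) - 22 = -6739/1140*1/64 - 22 = -6739/72960 - 22 = -1611859/72960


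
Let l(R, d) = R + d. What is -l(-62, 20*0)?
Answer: 62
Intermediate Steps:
-l(-62, 20*0) = -(-62 + 20*0) = -(-62 + 0) = -1*(-62) = 62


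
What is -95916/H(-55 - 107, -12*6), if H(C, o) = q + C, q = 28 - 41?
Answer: 95916/175 ≈ 548.09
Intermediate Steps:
q = -13
H(C, o) = -13 + C
-95916/H(-55 - 107, -12*6) = -95916/(-13 + (-55 - 107)) = -95916/(-13 - 162) = -95916/(-175) = -95916*(-1/175) = 95916/175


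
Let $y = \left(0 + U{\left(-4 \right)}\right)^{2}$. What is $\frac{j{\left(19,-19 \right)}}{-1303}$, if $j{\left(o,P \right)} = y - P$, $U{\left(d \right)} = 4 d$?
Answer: $- \frac{275}{1303} \approx -0.21105$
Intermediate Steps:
$y = 256$ ($y = \left(0 + 4 \left(-4\right)\right)^{2} = \left(0 - 16\right)^{2} = \left(-16\right)^{2} = 256$)
$j{\left(o,P \right)} = 256 - P$
$\frac{j{\left(19,-19 \right)}}{-1303} = \frac{256 - -19}{-1303} = \left(256 + 19\right) \left(- \frac{1}{1303}\right) = 275 \left(- \frac{1}{1303}\right) = - \frac{275}{1303}$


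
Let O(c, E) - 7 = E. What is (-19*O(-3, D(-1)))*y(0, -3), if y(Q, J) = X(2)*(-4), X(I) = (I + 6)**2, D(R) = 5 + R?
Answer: 53504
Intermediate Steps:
X(I) = (6 + I)**2
O(c, E) = 7 + E
y(Q, J) = -256 (y(Q, J) = (6 + 2)**2*(-4) = 8**2*(-4) = 64*(-4) = -256)
(-19*O(-3, D(-1)))*y(0, -3) = -19*(7 + (5 - 1))*(-256) = -19*(7 + 4)*(-256) = -19*11*(-256) = -209*(-256) = 53504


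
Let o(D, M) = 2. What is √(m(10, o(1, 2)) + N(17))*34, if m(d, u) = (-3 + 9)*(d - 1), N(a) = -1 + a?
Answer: 34*√70 ≈ 284.46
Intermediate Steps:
m(d, u) = -6 + 6*d (m(d, u) = 6*(-1 + d) = -6 + 6*d)
√(m(10, o(1, 2)) + N(17))*34 = √((-6 + 6*10) + (-1 + 17))*34 = √((-6 + 60) + 16)*34 = √(54 + 16)*34 = √70*34 = 34*√70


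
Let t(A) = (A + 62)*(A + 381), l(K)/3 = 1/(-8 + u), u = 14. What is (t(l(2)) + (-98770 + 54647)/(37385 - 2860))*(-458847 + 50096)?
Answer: -1345872092946633/138100 ≈ -9.7456e+9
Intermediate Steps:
l(K) = ½ (l(K) = 3/(-8 + 14) = 3/6 = 3*(⅙) = ½)
t(A) = (62 + A)*(381 + A)
(t(l(2)) + (-98770 + 54647)/(37385 - 2860))*(-458847 + 50096) = ((23622 + (½)² + 443*(½)) + (-98770 + 54647)/(37385 - 2860))*(-458847 + 50096) = ((23622 + ¼ + 443/2) - 44123/34525)*(-408751) = (95375/4 - 44123*1/34525)*(-408751) = (95375/4 - 44123/34525)*(-408751) = (3292645383/138100)*(-408751) = -1345872092946633/138100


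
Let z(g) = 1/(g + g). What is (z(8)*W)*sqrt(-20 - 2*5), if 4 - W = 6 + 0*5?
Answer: -I*sqrt(30)/8 ≈ -0.68465*I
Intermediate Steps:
z(g) = 1/(2*g)
W = -2 (W = 4 - (6 + 0*5) = 4 - (6 + 0) = 4 - 1*6 = 4 - 6 = -2)
(z(8)*W)*sqrt(-20 - 2*5) = (((1/2)/8)*(-2))*sqrt(-20 - 2*5) = (((1/2)*(1/8))*(-2))*sqrt(-20 - 10) = ((1/16)*(-2))*sqrt(-30) = -I*sqrt(30)/8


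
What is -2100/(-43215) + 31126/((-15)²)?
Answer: 89705506/648225 ≈ 138.39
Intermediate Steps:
-2100/(-43215) + 31126/((-15)²) = -2100*(-1/43215) + 31126/225 = 140/2881 + 31126*(1/225) = 140/2881 + 31126/225 = 89705506/648225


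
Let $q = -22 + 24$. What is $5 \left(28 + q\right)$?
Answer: $150$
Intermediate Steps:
$q = 2$
$5 \left(28 + q\right) = 5 \left(28 + 2\right) = 5 \cdot 30 = 150$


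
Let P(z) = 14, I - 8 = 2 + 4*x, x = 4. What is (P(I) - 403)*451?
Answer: -175439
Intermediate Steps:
I = 26 (I = 8 + (2 + 4*4) = 8 + (2 + 16) = 8 + 18 = 26)
(P(I) - 403)*451 = (14 - 403)*451 = -389*451 = -175439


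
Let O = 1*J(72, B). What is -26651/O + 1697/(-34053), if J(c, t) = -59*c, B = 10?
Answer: 300112549/48219048 ≈ 6.2239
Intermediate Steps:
O = -4248 (O = 1*(-59*72) = 1*(-4248) = -4248)
-26651/O + 1697/(-34053) = -26651/(-4248) + 1697/(-34053) = -26651*(-1/4248) + 1697*(-1/34053) = 26651/4248 - 1697/34053 = 300112549/48219048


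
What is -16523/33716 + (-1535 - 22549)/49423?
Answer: -1628632373/1666345868 ≈ -0.97737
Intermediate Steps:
-16523/33716 + (-1535 - 22549)/49423 = -16523*1/33716 - 24084*1/49423 = -16523/33716 - 24084/49423 = -1628632373/1666345868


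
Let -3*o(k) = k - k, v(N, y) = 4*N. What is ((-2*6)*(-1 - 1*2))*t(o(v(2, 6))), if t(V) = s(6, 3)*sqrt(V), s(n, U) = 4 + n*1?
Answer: 0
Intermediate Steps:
s(n, U) = 4 + n
o(k) = 0 (o(k) = -(k - k)/3 = -1/3*0 = 0)
t(V) = 10*sqrt(V) (t(V) = (4 + 6)*sqrt(V) = 10*sqrt(V))
((-2*6)*(-1 - 1*2))*t(o(v(2, 6))) = ((-2*6)*(-1 - 1*2))*(10*sqrt(0)) = (-12*(-1 - 2))*(10*0) = -12*(-3)*0 = 36*0 = 0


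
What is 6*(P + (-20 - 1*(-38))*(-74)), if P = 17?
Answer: -7890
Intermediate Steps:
6*(P + (-20 - 1*(-38))*(-74)) = 6*(17 + (-20 - 1*(-38))*(-74)) = 6*(17 + (-20 + 38)*(-74)) = 6*(17 + 18*(-74)) = 6*(17 - 1332) = 6*(-1315) = -7890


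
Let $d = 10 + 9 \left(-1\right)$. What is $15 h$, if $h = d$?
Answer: $15$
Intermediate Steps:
$d = 1$ ($d = 10 - 9 = 1$)
$h = 1$
$15 h = 15 \cdot 1 = 15$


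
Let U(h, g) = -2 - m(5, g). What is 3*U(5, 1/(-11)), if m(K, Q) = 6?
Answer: -24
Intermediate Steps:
U(h, g) = -8 (U(h, g) = -2 - 1*6 = -2 - 6 = -8)
3*U(5, 1/(-11)) = 3*(-8) = -24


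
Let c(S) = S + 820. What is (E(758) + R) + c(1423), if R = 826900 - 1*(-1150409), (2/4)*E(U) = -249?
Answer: 1979054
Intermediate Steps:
c(S) = 820 + S
E(U) = -498 (E(U) = 2*(-249) = -498)
R = 1977309 (R = 826900 + 1150409 = 1977309)
(E(758) + R) + c(1423) = (-498 + 1977309) + (820 + 1423) = 1976811 + 2243 = 1979054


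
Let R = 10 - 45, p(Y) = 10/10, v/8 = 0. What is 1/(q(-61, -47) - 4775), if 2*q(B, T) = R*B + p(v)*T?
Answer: -1/3731 ≈ -0.00026802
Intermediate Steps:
v = 0 (v = 8*0 = 0)
p(Y) = 1 (p(Y) = 10*(⅒) = 1)
R = -35
q(B, T) = T/2 - 35*B/2 (q(B, T) = (-35*B + 1*T)/2 = (-35*B + T)/2 = (T - 35*B)/2 = T/2 - 35*B/2)
1/(q(-61, -47) - 4775) = 1/(((½)*(-47) - 35/2*(-61)) - 4775) = 1/((-47/2 + 2135/2) - 4775) = 1/(1044 - 4775) = 1/(-3731) = -1/3731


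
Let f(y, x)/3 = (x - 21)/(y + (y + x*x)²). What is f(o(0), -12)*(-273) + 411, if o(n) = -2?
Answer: 8313609/20162 ≈ 412.34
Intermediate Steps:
f(y, x) = 3*(-21 + x)/(y + (y + x²)²) (f(y, x) = 3*((x - 21)/(y + (y + x*x)²)) = 3*((-21 + x)/(y + (y + x²)²)) = 3*(-21 + x)/(y + (y + x²)²))
f(o(0), -12)*(-273) + 411 = (3*(-21 - 12)/(-2 + (-2 + (-12)²)²))*(-273) + 411 = (3*(-33)/(-2 + (-2 + 144)²))*(-273) + 411 = (3*(-33)/(-2 + 142²))*(-273) + 411 = (3*(-33)/(-2 + 20164))*(-273) + 411 = (3*(-33)/20162)*(-273) + 411 = (3*(1/20162)*(-33))*(-273) + 411 = -99/20162*(-273) + 411 = 27027/20162 + 411 = 8313609/20162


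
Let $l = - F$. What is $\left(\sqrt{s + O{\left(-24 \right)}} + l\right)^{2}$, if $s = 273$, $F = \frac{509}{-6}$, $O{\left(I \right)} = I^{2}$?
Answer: $\frac{289645}{36} + \frac{509 \sqrt{849}}{3} \approx 12989.0$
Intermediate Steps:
$F = - \frac{509}{6}$ ($F = 509 \left(- \frac{1}{6}\right) = - \frac{509}{6} \approx -84.833$)
$l = \frac{509}{6}$ ($l = \left(-1\right) \left(- \frac{509}{6}\right) = \frac{509}{6} \approx 84.833$)
$\left(\sqrt{s + O{\left(-24 \right)}} + l\right)^{2} = \left(\sqrt{273 + \left(-24\right)^{2}} + \frac{509}{6}\right)^{2} = \left(\sqrt{273 + 576} + \frac{509}{6}\right)^{2} = \left(\sqrt{849} + \frac{509}{6}\right)^{2} = \left(\frac{509}{6} + \sqrt{849}\right)^{2}$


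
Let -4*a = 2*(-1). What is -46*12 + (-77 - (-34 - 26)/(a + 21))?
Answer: -26927/43 ≈ -626.21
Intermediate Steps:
a = 1/2 (a = -(-1)/2 = -1/4*(-2) = 1/2 ≈ 0.50000)
-46*12 + (-77 - (-34 - 26)/(a + 21)) = -46*12 + (-77 - (-34 - 26)/(1/2 + 21)) = -552 + (-77 - (-60)/43/2) = -552 + (-77 - (-60)*2/43) = -552 + (-77 - 1*(-120/43)) = -552 + (-77 + 120/43) = -552 - 3191/43 = -26927/43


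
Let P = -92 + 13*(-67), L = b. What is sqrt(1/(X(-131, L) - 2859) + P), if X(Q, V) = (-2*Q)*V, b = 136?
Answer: I*sqrt(1034328923654)/32773 ≈ 31.032*I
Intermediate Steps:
L = 136
X(Q, V) = -2*Q*V
P = -963 (P = -92 - 871 = -963)
sqrt(1/(X(-131, L) - 2859) + P) = sqrt(1/(-2*(-131)*136 - 2859) - 963) = sqrt(1/(35632 - 2859) - 963) = sqrt(1/32773 - 963) = sqrt(-31560398/32773) = I*sqrt(1034328923654)/32773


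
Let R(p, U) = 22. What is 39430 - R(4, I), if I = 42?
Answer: 39408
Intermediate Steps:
39430 - R(4, I) = 39430 - 1*22 = 39430 - 22 = 39408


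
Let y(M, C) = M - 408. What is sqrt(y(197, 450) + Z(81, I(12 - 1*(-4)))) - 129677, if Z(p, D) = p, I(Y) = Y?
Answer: -129677 + I*sqrt(130) ≈ -1.2968e+5 + 11.402*I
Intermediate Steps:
y(M, C) = -408 + M
sqrt(y(197, 450) + Z(81, I(12 - 1*(-4)))) - 129677 = sqrt((-408 + 197) + 81) - 129677 = sqrt(-211 + 81) - 129677 = sqrt(-130) - 129677 = I*sqrt(130) - 129677 = -129677 + I*sqrt(130)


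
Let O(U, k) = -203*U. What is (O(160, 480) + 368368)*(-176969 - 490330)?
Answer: -224137726512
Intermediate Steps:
(O(160, 480) + 368368)*(-176969 - 490330) = (-203*160 + 368368)*(-176969 - 490330) = (-32480 + 368368)*(-667299) = 335888*(-667299) = -224137726512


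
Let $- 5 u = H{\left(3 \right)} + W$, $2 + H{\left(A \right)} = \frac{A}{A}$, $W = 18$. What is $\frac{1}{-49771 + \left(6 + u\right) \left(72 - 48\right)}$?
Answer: $- \frac{5}{248543} \approx -2.0117 \cdot 10^{-5}$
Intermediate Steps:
$H{\left(A \right)} = -1$ ($H{\left(A \right)} = -2 + \frac{A}{A} = -2 + 1 = -1$)
$u = - \frac{17}{5}$ ($u = - \frac{-1 + 18}{5} = \left(- \frac{1}{5}\right) 17 = - \frac{17}{5} \approx -3.4$)
$\frac{1}{-49771 + \left(6 + u\right) \left(72 - 48\right)} = \frac{1}{-49771 + \left(6 - \frac{17}{5}\right) \left(72 - 48\right)} = \frac{1}{-49771 + \frac{13 \left(72 - 48\right)}{5}} = \frac{1}{-49771 + \frac{13}{5} \cdot 24} = \frac{1}{-49771 + \frac{312}{5}} = \frac{1}{- \frac{248543}{5}} = - \frac{5}{248543}$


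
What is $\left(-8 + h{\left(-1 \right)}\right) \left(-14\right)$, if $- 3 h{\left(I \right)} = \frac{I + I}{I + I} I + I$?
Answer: $\frac{308}{3} \approx 102.67$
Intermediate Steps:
$h{\left(I \right)} = - \frac{2 I}{3}$ ($h{\left(I \right)} = - \frac{\frac{I + I}{I + I} I + I}{3} = - \frac{\frac{2 I}{2 I} I + I}{3} = - \frac{2 I \frac{1}{2 I} I + I}{3} = - \frac{1 I + I}{3} = - \frac{I + I}{3} = - \frac{2 I}{3}$)
$\left(-8 + h{\left(-1 \right)}\right) \left(-14\right) = \left(-8 - - \frac{2}{3}\right) \left(-14\right) = \left(-8 + \frac{2}{3}\right) \left(-14\right) = \left(- \frac{22}{3}\right) \left(-14\right) = \frac{308}{3}$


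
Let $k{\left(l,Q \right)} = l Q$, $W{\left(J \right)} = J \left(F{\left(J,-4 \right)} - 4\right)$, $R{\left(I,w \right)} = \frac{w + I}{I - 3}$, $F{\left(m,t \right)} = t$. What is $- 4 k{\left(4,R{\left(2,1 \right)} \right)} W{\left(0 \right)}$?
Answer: $0$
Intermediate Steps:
$R{\left(I,w \right)} = \frac{I + w}{-3 + I}$
$W{\left(J \right)} = - 8 J$ ($W{\left(J \right)} = J \left(-4 - 4\right) = J \left(-8\right) = - 8 J$)
$k{\left(l,Q \right)} = Q l$
$- 4 k{\left(4,R{\left(2,1 \right)} \right)} W{\left(0 \right)} = - 4 \frac{2 + 1}{-3 + 2} \cdot 4 \left(\left(-8\right) 0\right) = - 4 \frac{1}{-1} \cdot 3 \cdot 4 \cdot 0 = - 4 \left(-1\right) 3 \cdot 4 \cdot 0 = - 4 \left(\left(-3\right) 4\right) 0 = \left(-4\right) \left(-12\right) 0 = 48 \cdot 0 = 0$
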